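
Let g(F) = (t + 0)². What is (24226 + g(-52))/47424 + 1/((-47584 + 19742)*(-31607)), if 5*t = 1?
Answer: 266487074709397/521665241323200 ≈ 0.51084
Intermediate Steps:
t = ⅕ (t = (⅕)*1 = ⅕ ≈ 0.20000)
g(F) = 1/25 (g(F) = (⅕ + 0)² = (⅕)² = 1/25)
(24226 + g(-52))/47424 + 1/((-47584 + 19742)*(-31607)) = (24226 + 1/25)/47424 + 1/((-47584 + 19742)*(-31607)) = (605651/25)*(1/47424) - 1/31607/(-27842) = 605651/1185600 - 1/27842*(-1/31607) = 605651/1185600 + 1/880002094 = 266487074709397/521665241323200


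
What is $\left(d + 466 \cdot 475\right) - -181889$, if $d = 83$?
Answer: $403322$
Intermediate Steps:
$\left(d + 466 \cdot 475\right) - -181889 = \left(83 + 466 \cdot 475\right) - -181889 = \left(83 + 221350\right) + 181889 = 221433 + 181889 = 403322$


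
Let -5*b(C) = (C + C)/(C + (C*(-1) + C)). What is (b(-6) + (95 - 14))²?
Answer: 162409/25 ≈ 6496.4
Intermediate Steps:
b(C) = -⅖ (b(C) = -(C + C)/(5*(C + (C*(-1) + C))) = -2*C/(5*(C + (-C + C))) = -2*C/(5*(C + 0)) = -2*C/(5*C) = -⅕*2 = -⅖)
(b(-6) + (95 - 14))² = (-⅖ + (95 - 14))² = (-⅖ + 81)² = (403/5)² = 162409/25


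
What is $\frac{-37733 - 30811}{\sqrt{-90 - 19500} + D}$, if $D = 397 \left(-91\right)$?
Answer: $\frac{2476289088}{1305179719} + \frac{68544 i \sqrt{19590}}{1305179719} \approx 1.8973 + 0.0073505 i$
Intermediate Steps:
$D = -36127$
$\frac{-37733 - 30811}{\sqrt{-90 - 19500} + D} = \frac{-37733 - 30811}{\sqrt{-90 - 19500} - 36127} = \frac{-37733 - 30811}{\sqrt{-19590} - 36127} = - \frac{68544}{i \sqrt{19590} - 36127} = - \frac{68544}{-36127 + i \sqrt{19590}}$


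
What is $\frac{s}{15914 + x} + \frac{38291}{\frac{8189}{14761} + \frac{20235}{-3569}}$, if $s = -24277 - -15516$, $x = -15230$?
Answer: $- \frac{36372567760135}{4850321292} \approx -7499.0$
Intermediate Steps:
$s = -8761$ ($s = -24277 + 15516 = -8761$)
$\frac{s}{15914 + x} + \frac{38291}{\frac{8189}{14761} + \frac{20235}{-3569}} = - \frac{8761}{15914 - 15230} + \frac{38291}{\frac{8189}{14761} + \frac{20235}{-3569}} = - \frac{8761}{684} + \frac{38291}{8189 \cdot \frac{1}{14761} + 20235 \left(- \frac{1}{3569}\right)} = \left(-8761\right) \frac{1}{684} + \frac{38291}{\frac{8189}{14761} - \frac{20235}{3569}} = - \frac{8761}{684} + \frac{38291}{- \frac{269462294}{52682009}} = - \frac{8761}{684} + 38291 \left(- \frac{52682009}{269462294}\right) = - \frac{8761}{684} - \frac{2017246806619}{269462294} = - \frac{36372567760135}{4850321292}$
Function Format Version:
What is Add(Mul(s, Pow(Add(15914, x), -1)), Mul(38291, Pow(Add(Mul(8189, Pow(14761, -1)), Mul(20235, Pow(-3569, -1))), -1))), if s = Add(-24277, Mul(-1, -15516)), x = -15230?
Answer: Rational(-36372567760135, 4850321292) ≈ -7499.0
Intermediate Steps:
s = -8761 (s = Add(-24277, 15516) = -8761)
Add(Mul(s, Pow(Add(15914, x), -1)), Mul(38291, Pow(Add(Mul(8189, Pow(14761, -1)), Mul(20235, Pow(-3569, -1))), -1))) = Add(Mul(-8761, Pow(Add(15914, -15230), -1)), Mul(38291, Pow(Add(Mul(8189, Pow(14761, -1)), Mul(20235, Pow(-3569, -1))), -1))) = Add(Mul(-8761, Pow(684, -1)), Mul(38291, Pow(Add(Mul(8189, Rational(1, 14761)), Mul(20235, Rational(-1, 3569))), -1))) = Add(Mul(-8761, Rational(1, 684)), Mul(38291, Pow(Add(Rational(8189, 14761), Rational(-20235, 3569)), -1))) = Add(Rational(-8761, 684), Mul(38291, Pow(Rational(-269462294, 52682009), -1))) = Add(Rational(-8761, 684), Mul(38291, Rational(-52682009, 269462294))) = Add(Rational(-8761, 684), Rational(-2017246806619, 269462294)) = Rational(-36372567760135, 4850321292)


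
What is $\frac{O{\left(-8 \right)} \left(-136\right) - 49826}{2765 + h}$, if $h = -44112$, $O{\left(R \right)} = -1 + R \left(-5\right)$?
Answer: $\frac{55130}{41347} \approx 1.3333$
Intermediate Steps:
$O{\left(R \right)} = -1 - 5 R$
$\frac{O{\left(-8 \right)} \left(-136\right) - 49826}{2765 + h} = \frac{\left(-1 - -40\right) \left(-136\right) - 49826}{2765 - 44112} = \frac{\left(-1 + 40\right) \left(-136\right) - 49826}{-41347} = \left(39 \left(-136\right) - 49826\right) \left(- \frac{1}{41347}\right) = \left(-5304 - 49826\right) \left(- \frac{1}{41347}\right) = \left(-55130\right) \left(- \frac{1}{41347}\right) = \frac{55130}{41347}$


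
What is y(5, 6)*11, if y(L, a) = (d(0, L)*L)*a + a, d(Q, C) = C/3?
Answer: 616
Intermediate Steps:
d(Q, C) = C/3 (d(Q, C) = C*(⅓) = C/3)
y(L, a) = a + a*L²/3 (y(L, a) = ((L/3)*L)*a + a = (L²/3)*a + a = a*L²/3 + a = a + a*L²/3)
y(5, 6)*11 = ((⅓)*6*(3 + 5²))*11 = ((⅓)*6*(3 + 25))*11 = ((⅓)*6*28)*11 = 56*11 = 616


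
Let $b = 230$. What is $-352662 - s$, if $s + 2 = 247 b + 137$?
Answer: $-409607$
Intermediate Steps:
$s = 56945$ ($s = -2 + \left(247 \cdot 230 + 137\right) = -2 + \left(56810 + 137\right) = -2 + 56947 = 56945$)
$-352662 - s = -352662 - 56945 = -409607$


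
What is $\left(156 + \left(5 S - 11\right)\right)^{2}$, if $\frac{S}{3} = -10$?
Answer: $25$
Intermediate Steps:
$S = -30$ ($S = 3 \left(-10\right) = -30$)
$\left(156 + \left(5 S - 11\right)\right)^{2} = \left(156 + \left(5 \left(-30\right) - 11\right)\right)^{2} = \left(156 - 161\right)^{2} = \left(-5\right)^{2} = 25$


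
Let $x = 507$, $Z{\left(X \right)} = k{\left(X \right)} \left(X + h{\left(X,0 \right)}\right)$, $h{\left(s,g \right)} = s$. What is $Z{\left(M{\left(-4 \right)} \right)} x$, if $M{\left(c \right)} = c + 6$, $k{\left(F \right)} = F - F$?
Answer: $0$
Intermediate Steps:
$k{\left(F \right)} = 0$
$M{\left(c \right)} = 6 + c$
$Z{\left(X \right)} = 0$ ($Z{\left(X \right)} = 0 \left(X + X\right) = 0 \cdot 2 X = 0$)
$Z{\left(M{\left(-4 \right)} \right)} x = 0 \cdot 507 = 0$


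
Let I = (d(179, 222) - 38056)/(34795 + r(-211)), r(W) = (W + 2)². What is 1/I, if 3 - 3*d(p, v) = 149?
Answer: -117714/57157 ≈ -2.0595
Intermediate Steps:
r(W) = (2 + W)²
d(p, v) = -146/3 (d(p, v) = 1 - ⅓*149 = 1 - 149/3 = -146/3)
I = -57157/117714 (I = (-146/3 - 38056)/(34795 + (2 - 211)²) = -114314/(3*(34795 + (-209)²)) = -114314/(3*(34795 + 43681)) = -114314/3/78476 = -114314/3*1/78476 = -57157/117714 ≈ -0.48556)
1/I = 1/(-57157/117714) = -117714/57157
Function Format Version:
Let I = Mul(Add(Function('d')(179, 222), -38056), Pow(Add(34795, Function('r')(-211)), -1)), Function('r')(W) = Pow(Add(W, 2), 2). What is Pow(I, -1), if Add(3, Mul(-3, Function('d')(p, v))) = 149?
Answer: Rational(-117714, 57157) ≈ -2.0595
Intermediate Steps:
Function('r')(W) = Pow(Add(2, W), 2)
Function('d')(p, v) = Rational(-146, 3) (Function('d')(p, v) = Add(1, Mul(Rational(-1, 3), 149)) = Add(1, Rational(-149, 3)) = Rational(-146, 3))
I = Rational(-57157, 117714) (I = Mul(Add(Rational(-146, 3), -38056), Pow(Add(34795, Pow(Add(2, -211), 2)), -1)) = Mul(Rational(-114314, 3), Pow(Add(34795, Pow(-209, 2)), -1)) = Mul(Rational(-114314, 3), Pow(Add(34795, 43681), -1)) = Mul(Rational(-114314, 3), Pow(78476, -1)) = Mul(Rational(-114314, 3), Rational(1, 78476)) = Rational(-57157, 117714) ≈ -0.48556)
Pow(I, -1) = Pow(Rational(-57157, 117714), -1) = Rational(-117714, 57157)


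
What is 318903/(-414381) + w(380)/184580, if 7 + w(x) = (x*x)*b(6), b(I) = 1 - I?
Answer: -10849972679/2317771060 ≈ -4.6812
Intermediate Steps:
w(x) = -7 - 5*x**2 (w(x) = -7 + (x*x)*(1 - 1*6) = -7 + x**2*(1 - 6) = -7 + x**2*(-5) = -7 - 5*x**2)
318903/(-414381) + w(380)/184580 = 318903/(-414381) + (-7 - 5*380**2)/184580 = 318903*(-1/414381) + (-7 - 5*144400)*(1/184580) = -106301/138127 + (-7 - 722000)*(1/184580) = -106301/138127 - 722007*1/184580 = -106301/138127 - 65637/16780 = -10849972679/2317771060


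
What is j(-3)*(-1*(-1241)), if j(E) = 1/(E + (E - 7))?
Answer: -1241/13 ≈ -95.462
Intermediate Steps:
j(E) = 1/(-7 + 2*E) (j(E) = 1/(E + (-7 + E)) = 1/(-7 + 2*E))
j(-3)*(-1*(-1241)) = (-1*(-1241))/(-7 + 2*(-3)) = 1241/(-7 - 6) = 1241/(-13) = -1/13*1241 = -1241/13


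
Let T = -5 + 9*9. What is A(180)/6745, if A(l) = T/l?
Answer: 1/15975 ≈ 6.2598e-5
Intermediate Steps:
T = 76 (T = -5 + 81 = 76)
A(l) = 76/l
A(180)/6745 = (76/180)/6745 = (76*(1/180))*(1/6745) = (19/45)*(1/6745) = 1/15975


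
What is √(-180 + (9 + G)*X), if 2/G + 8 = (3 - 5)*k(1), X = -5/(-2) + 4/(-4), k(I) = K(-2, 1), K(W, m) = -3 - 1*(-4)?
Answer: I*√4170/5 ≈ 12.915*I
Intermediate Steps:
K(W, m) = 1 (K(W, m) = -3 + 4 = 1)
k(I) = 1
X = 3/2 (X = -5*(-½) + 4*(-¼) = 5/2 - 1 = 3/2 ≈ 1.5000)
G = -⅕ (G = 2/(-8 + (3 - 5)*1) = 2/(-8 - 2*1) = 2/(-8 - 2) = 2/(-10) = 2*(-⅒) = -⅕ ≈ -0.20000)
√(-180 + (9 + G)*X) = √(-180 + (9 - ⅕)*(3/2)) = √(-180 + (44/5)*(3/2)) = √(-180 + 66/5) = √(-834/5) = I*√4170/5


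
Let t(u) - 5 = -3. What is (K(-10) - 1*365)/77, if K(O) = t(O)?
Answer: -33/7 ≈ -4.7143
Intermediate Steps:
t(u) = 2 (t(u) = 5 - 3 = 2)
K(O) = 2
(K(-10) - 1*365)/77 = (2 - 1*365)/77 = (2 - 365)/77 = (1/77)*(-363) = -33/7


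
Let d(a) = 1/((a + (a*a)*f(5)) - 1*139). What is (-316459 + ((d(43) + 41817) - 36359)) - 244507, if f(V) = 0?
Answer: -53328769/96 ≈ -5.5551e+5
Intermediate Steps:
d(a) = 1/(-139 + a) (d(a) = 1/((a + (a*a)*0) - 1*139) = 1/((a + a²*0) - 139) = 1/((a + 0) - 139) = 1/(a - 139) = 1/(-139 + a))
(-316459 + ((d(43) + 41817) - 36359)) - 244507 = (-316459 + ((1/(-139 + 43) + 41817) - 36359)) - 244507 = (-316459 + ((1/(-96) + 41817) - 36359)) - 244507 = (-316459 + ((-1/96 + 41817) - 36359)) - 244507 = (-316459 + (4014431/96 - 36359)) - 244507 = (-316459 + 523967/96) - 244507 = -29856097/96 - 244507 = -53328769/96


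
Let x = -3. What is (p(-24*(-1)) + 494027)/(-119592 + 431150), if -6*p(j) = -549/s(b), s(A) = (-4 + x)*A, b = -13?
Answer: 89913097/56703556 ≈ 1.5857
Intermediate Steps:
s(A) = -7*A (s(A) = (-4 - 3)*A = -7*A)
p(j) = 183/182 (p(j) = -(-183)/(2*((-7*(-13)))) = -(-183)/(2*91) = -1/6*(-549/91) = 183/182)
(p(-24*(-1)) + 494027)/(-119592 + 431150) = (183/182 + 494027)/(-119592 + 431150) = (89913097/182)/311558 = (89913097/182)*(1/311558) = 89913097/56703556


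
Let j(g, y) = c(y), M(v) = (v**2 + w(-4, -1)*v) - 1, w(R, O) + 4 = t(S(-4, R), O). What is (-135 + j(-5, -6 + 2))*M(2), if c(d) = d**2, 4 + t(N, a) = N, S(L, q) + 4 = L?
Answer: 3451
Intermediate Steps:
S(L, q) = -4 + L
t(N, a) = -4 + N
w(R, O) = -16 (w(R, O) = -4 + (-4 + (-4 - 4)) = -4 + (-4 - 8) = -4 - 12 = -16)
M(v) = -1 + v**2 - 16*v (M(v) = (v**2 - 16*v) - 1 = -1 + v**2 - 16*v)
j(g, y) = y**2
(-135 + j(-5, -6 + 2))*M(2) = (-135 + (-6 + 2)**2)*(-1 + 2**2 - 16*2) = (-135 + (-4)**2)*(-1 + 4 - 32) = (-135 + 16)*(-29) = -119*(-29) = 3451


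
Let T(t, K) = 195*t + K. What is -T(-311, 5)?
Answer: 60640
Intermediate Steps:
T(t, K) = K + 195*t
-T(-311, 5) = -(5 + 195*(-311)) = -(5 - 60645) = -1*(-60640) = 60640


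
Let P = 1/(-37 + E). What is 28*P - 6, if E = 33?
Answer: -13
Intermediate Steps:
P = -¼ (P = 1/(-37 + 33) = 1/(-4) = -¼ ≈ -0.25000)
28*P - 6 = 28*(-¼) - 6 = -7 - 6 = -13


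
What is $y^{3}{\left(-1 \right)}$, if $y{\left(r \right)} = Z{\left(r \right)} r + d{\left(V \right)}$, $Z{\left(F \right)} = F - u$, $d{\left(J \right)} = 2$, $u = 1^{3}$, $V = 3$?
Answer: $64$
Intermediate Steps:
$u = 1$
$Z{\left(F \right)} = -1 + F$ ($Z{\left(F \right)} = F - 1 = -1 + F$)
$y{\left(r \right)} = 2 + r \left(-1 + r\right)$ ($y{\left(r \right)} = \left(-1 + r\right) r + 2 = r \left(-1 + r\right) + 2 = 2 + r \left(-1 + r\right)$)
$y^{3}{\left(-1 \right)} = \left(2 - \left(-1 - 1\right)\right)^{3} = \left(2 - -2\right)^{3} = \left(2 + 2\right)^{3} = 4^{3} = 64$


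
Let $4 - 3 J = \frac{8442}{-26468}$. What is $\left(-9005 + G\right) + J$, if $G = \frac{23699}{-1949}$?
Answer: $- \frac{697629176695}{77379198} \approx -9015.7$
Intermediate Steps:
$G = - \frac{23699}{1949}$ ($G = 23699 \left(- \frac{1}{1949}\right) = - \frac{23699}{1949} \approx -12.16$)
$J = \frac{57157}{39702}$ ($J = \frac{4}{3} - \frac{8442 \frac{1}{-26468}}{3} = \frac{4}{3} - \frac{8442 \left(- \frac{1}{26468}\right)}{3} = \frac{4}{3} - - \frac{1407}{13234} = \frac{4}{3} + \frac{1407}{13234} = \frac{57157}{39702} \approx 1.4396$)
$\left(-9005 + G\right) + J = \left(-9005 - \frac{23699}{1949}\right) + \frac{57157}{39702} = - \frac{17574444}{1949} + \frac{57157}{39702} = - \frac{697629176695}{77379198}$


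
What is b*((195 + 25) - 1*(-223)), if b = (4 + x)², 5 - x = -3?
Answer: 63792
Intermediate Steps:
x = 8 (x = 5 - 1*(-3) = 5 + 3 = 8)
b = 144 (b = (4 + 8)² = 12² = 144)
b*((195 + 25) - 1*(-223)) = 144*((195 + 25) - 1*(-223)) = 144*(220 + 223) = 144*443 = 63792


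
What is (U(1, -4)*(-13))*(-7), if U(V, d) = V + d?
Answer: -273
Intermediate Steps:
(U(1, -4)*(-13))*(-7) = ((1 - 4)*(-13))*(-7) = -3*(-13)*(-7) = 39*(-7) = -273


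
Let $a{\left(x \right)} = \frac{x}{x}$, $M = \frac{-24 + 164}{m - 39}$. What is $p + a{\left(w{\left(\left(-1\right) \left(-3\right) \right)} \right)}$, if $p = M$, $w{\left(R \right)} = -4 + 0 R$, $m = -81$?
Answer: $- \frac{1}{6} \approx -0.16667$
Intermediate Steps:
$w{\left(R \right)} = -4$ ($w{\left(R \right)} = -4 + 0 = -4$)
$M = - \frac{7}{6}$ ($M = \frac{-24 + 164}{-81 - 39} = \frac{140}{-120} = 140 \left(- \frac{1}{120}\right) = - \frac{7}{6} \approx -1.1667$)
$a{\left(x \right)} = 1$
$p = - \frac{7}{6} \approx -1.1667$
$p + a{\left(w{\left(\left(-1\right) \left(-3\right) \right)} \right)} = - \frac{7}{6} + 1 = - \frac{1}{6}$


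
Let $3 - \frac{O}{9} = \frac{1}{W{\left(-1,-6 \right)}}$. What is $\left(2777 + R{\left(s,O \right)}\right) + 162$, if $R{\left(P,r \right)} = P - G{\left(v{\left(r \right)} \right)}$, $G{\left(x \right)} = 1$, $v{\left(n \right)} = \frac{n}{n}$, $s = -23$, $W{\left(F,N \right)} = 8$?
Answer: $2915$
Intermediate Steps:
$v{\left(n \right)} = 1$
$O = \frac{207}{8}$ ($O = 27 - \frac{9}{8} = \frac{207}{8} \approx 25.875$)
$R{\left(P,r \right)} = -1 + P$ ($R{\left(P,r \right)} = P - 1 = -1 + P$)
$\left(2777 + R{\left(s,O \right)}\right) + 162 = \left(2777 - 24\right) + 162 = 2753 + 162 = 2915$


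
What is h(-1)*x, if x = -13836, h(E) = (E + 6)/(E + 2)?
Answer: -69180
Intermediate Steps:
h(E) = (6 + E)/(2 + E)
h(-1)*x = ((6 - 1)/(2 - 1))*(-13836) = (5/1)*(-13836) = (1*5)*(-13836) = 5*(-13836) = -69180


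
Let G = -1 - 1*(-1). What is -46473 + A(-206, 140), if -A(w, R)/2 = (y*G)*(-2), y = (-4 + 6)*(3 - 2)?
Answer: -46473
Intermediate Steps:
G = 0 (G = -1 + 1 = 0)
y = 2 (y = 2*1 = 2)
A(w, R) = 0 (A(w, R) = -2*2*0*(-2) = -0*(-2) = -2*0 = 0)
-46473 + A(-206, 140) = -46473 + 0 = -46473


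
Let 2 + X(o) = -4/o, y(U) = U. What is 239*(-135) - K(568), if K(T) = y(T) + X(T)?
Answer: -4662001/142 ≈ -32831.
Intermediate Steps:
X(o) = -2 - 4/o
K(T) = -2 + T - 4/T (K(T) = T + (-2 - 4/T) = -2 + T - 4/T)
239*(-135) - K(568) = 239*(-135) - (-2 + 568 - 4/568) = -32265 - (-2 + 568 - 4*1/568) = -32265 - (-2 + 568 - 1/142) = -32265 - 1*80371/142 = -32265 - 80371/142 = -4662001/142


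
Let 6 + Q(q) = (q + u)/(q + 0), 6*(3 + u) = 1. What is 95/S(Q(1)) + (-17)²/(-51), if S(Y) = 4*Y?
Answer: -2453/282 ≈ -8.6986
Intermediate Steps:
u = -17/6 (u = -3 + (⅙)*1 = -3 + ⅙ = -17/6 ≈ -2.8333)
Q(q) = -6 + (-17/6 + q)/q (Q(q) = -6 + (q - 17/6)/(q + 0) = -6 + (-17/6 + q)/q)
95/S(Q(1)) + (-17)²/(-51) = 95/((4*(-5 - 17/6/1))) + (-17)²/(-51) = 95/((4*(-5 - 17/6*1))) + 289*(-1/51) = 95/((4*(-5 - 17/6))) - 17/3 = 95/((4*(-47/6))) - 17/3 = 95/(-94/3) - 17/3 = 95*(-3/94) - 17/3 = -285/94 - 17/3 = -2453/282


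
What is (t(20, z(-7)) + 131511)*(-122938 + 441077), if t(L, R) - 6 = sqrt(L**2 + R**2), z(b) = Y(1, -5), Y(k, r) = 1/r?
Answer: 41840686863 + 318139*sqrt(10001)/5 ≈ 4.1847e+10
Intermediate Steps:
z(b) = -1/5 (z(b) = 1/(-5) = -1/5)
t(L, R) = 6 + sqrt(L**2 + R**2)
(t(20, z(-7)) + 131511)*(-122938 + 441077) = ((6 + sqrt(20**2 + (-1/5)**2)) + 131511)*(-122938 + 441077) = ((6 + sqrt(400 + 1/25)) + 131511)*318139 = ((6 + sqrt(10001/25)) + 131511)*318139 = ((6 + sqrt(10001)/5) + 131511)*318139 = (131517 + sqrt(10001)/5)*318139 = 41840686863 + 318139*sqrt(10001)/5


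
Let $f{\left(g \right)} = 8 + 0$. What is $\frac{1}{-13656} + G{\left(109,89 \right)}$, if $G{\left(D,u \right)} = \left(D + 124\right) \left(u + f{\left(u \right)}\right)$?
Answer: $\frac{308639255}{13656} \approx 22601.0$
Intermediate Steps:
$f{\left(g \right)} = 8$
$G{\left(D,u \right)} = \left(8 + u\right) \left(124 + D\right)$ ($G{\left(D,u \right)} = \left(D + 124\right) \left(u + 8\right) = \left(124 + D\right) \left(8 + u\right) = \left(8 + u\right) \left(124 + D\right)$)
$\frac{1}{-13656} + G{\left(109,89 \right)} = \frac{1}{-13656} + \left(992 + 8 \cdot 109 + 124 \cdot 89 + 109 \cdot 89\right) = - \frac{1}{13656} + \left(992 + 872 + 11036 + 9701\right) = - \frac{1}{13656} + 22601 = \frac{308639255}{13656}$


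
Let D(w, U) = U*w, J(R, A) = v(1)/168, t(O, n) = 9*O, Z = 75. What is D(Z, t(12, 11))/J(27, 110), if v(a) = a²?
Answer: 1360800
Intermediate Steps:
J(R, A) = 1/168 (J(R, A) = 1²/168 = 1*(1/168) = 1/168)
D(Z, t(12, 11))/J(27, 110) = ((9*12)*75)/(1/168) = (108*75)*168 = 8100*168 = 1360800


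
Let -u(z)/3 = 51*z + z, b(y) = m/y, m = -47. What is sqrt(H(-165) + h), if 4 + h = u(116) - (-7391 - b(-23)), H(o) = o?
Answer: I*sqrt(5751265)/23 ≈ 104.27*I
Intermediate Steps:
b(y) = -47/y
u(z) = -156*z (u(z) = -3*(51*z + z) = -156*z)
h = -246260/23 (h = -4 + (-156*116 - (-7391 - (-47)/(-23))) = -4 + (-18096 - (-7391 - (-47)*(-1)/23)) = -4 + (-18096 - (-7391 - 1*47/23)) = -4 + (-18096 - (-7391 - 47/23)) = -4 + (-18096 - 1*(-170040/23)) = -4 + (-18096 + 170040/23) = -4 - 246168/23 = -246260/23 ≈ -10707.)
sqrt(H(-165) + h) = sqrt(-165 - 246260/23) = sqrt(-250055/23) = I*sqrt(5751265)/23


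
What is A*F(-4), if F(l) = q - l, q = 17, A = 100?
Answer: 2100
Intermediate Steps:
F(l) = 17 - l
A*F(-4) = 100*(17 - 1*(-4)) = 100*(17 + 4) = 100*21 = 2100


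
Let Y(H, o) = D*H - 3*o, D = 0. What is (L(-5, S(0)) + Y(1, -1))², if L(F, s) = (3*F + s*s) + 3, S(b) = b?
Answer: 81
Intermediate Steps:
L(F, s) = 3 + s² + 3*F (L(F, s) = (3*F + s²) + 3 = (s² + 3*F) + 3 = 3 + s² + 3*F)
Y(H, o) = -3*o (Y(H, o) = 0*H - 3*o = 0 - 3*o = -3*o)
(L(-5, S(0)) + Y(1, -1))² = ((3 + 0² + 3*(-5)) - 3*(-1))² = ((3 + 0 - 15) + 3)² = (-12 + 3)² = (-9)² = 81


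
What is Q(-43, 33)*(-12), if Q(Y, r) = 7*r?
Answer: -2772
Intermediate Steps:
Q(-43, 33)*(-12) = (7*33)*(-12) = 231*(-12) = -2772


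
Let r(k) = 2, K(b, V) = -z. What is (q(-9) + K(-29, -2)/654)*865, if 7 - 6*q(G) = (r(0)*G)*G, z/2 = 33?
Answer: -14671265/654 ≈ -22433.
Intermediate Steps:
z = 66 (z = 2*33 = 66)
K(b, V) = -66 (K(b, V) = -1*66 = -66)
q(G) = 7/6 - G**2/3 (q(G) = 7/6 - 2*G*G/6 = 7/6 - G**2/3)
(q(-9) + K(-29, -2)/654)*865 = ((7/6 - 1/3*(-9)**2) - 66/654)*865 = ((7/6 - 1/3*81) - 66*1/654)*865 = ((7/6 - 27) - 11/109)*865 = (-155/6 - 11/109)*865 = -16961/654*865 = -14671265/654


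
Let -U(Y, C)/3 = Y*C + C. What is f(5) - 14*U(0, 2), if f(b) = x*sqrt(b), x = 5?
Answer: 84 + 5*sqrt(5) ≈ 95.180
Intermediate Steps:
f(b) = 5*sqrt(b)
U(Y, C) = -3*C - 3*C*Y (U(Y, C) = -3*(Y*C + C) = -3*(C*Y + C) = -3*(C + C*Y) = -3*C - 3*C*Y)
f(5) - 14*U(0, 2) = 5*sqrt(5) - (-42)*2*(1 + 0) = 5*sqrt(5) - (-42)*2 = 5*sqrt(5) - 14*(-6) = 5*sqrt(5) + 84 = 84 + 5*sqrt(5)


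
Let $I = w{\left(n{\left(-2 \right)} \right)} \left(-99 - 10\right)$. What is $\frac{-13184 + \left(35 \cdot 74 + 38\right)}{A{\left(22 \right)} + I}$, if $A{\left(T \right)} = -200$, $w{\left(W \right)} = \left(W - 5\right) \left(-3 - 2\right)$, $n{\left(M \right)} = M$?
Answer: $\frac{10556}{4015} \approx 2.6291$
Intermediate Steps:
$w{\left(W \right)} = 25 - 5 W$ ($w{\left(W \right)} = \left(-5 + W\right) \left(-5\right) = 25 - 5 W$)
$I = -3815$ ($I = \left(25 - -10\right) \left(-99 - 10\right) = \left(25 + 10\right) \left(-109\right) = 35 \left(-109\right) = -3815$)
$\frac{-13184 + \left(35 \cdot 74 + 38\right)}{A{\left(22 \right)} + I} = \frac{-13184 + \left(35 \cdot 74 + 38\right)}{-200 - 3815} = \frac{-13184 + \left(2590 + 38\right)}{-4015} = \left(-13184 + 2628\right) \left(- \frac{1}{4015}\right) = \left(-10556\right) \left(- \frac{1}{4015}\right) = \frac{10556}{4015}$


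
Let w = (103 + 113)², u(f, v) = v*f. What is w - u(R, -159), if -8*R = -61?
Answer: 382947/8 ≈ 47868.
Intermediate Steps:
R = 61/8 (R = -⅛*(-61) = 61/8 ≈ 7.6250)
u(f, v) = f*v
w = 46656 (w = 216² = 46656)
w - u(R, -159) = 46656 - 61*(-159)/8 = 46656 - 1*(-9699/8) = 46656 + 9699/8 = 382947/8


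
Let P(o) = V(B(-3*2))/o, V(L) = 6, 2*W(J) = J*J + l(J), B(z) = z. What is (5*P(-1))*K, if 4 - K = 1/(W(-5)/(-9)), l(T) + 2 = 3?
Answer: -1830/13 ≈ -140.77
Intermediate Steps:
l(T) = 1 (l(T) = -2 + 3 = 1)
W(J) = ½ + J²/2 (W(J) = (J*J + 1)/2 = (J² + 1)/2 = (1 + J²)/2 = ½ + J²/2)
P(o) = 6/o
K = 61/13 (K = 4 - 1/((½ + (½)*(-5)²)/(-9)) = 4 - 1/((½ + (½)*25)*(-⅑)) = 4 - 1/((½ + 25/2)*(-⅑)) = 4 - 1/(13*(-⅑)) = 4 - 1/(-13/9) = 4 - 1*(-9/13) = 4 + 9/13 = 61/13 ≈ 4.6923)
(5*P(-1))*K = (5*(6/(-1)))*(61/13) = (5*(6*(-1)))*(61/13) = (5*(-6))*(61/13) = -30*61/13 = -1830/13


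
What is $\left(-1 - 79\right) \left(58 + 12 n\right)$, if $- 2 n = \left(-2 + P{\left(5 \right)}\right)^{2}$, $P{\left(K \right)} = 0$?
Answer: $-2720$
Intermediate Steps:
$n = -2$ ($n = - \frac{\left(-2 + 0\right)^{2}}{2} = - \frac{\left(-2\right)^{2}}{2} = \left(- \frac{1}{2}\right) 4 = -2$)
$\left(-1 - 79\right) \left(58 + 12 n\right) = \left(-1 - 79\right) \left(58 + 12 \left(-2\right)\right) = - 80 \left(58 - 24\right) = \left(-80\right) 34 = -2720$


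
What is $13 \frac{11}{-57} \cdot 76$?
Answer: $- \frac{572}{3} \approx -190.67$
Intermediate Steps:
$13 \frac{11}{-57} \cdot 76 = 13 \cdot 11 \left(- \frac{1}{57}\right) 76 = 13 \left(- \frac{11}{57}\right) 76 = \left(- \frac{143}{57}\right) 76 = - \frac{572}{3}$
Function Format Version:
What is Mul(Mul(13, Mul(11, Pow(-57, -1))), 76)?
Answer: Rational(-572, 3) ≈ -190.67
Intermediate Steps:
Mul(Mul(13, Mul(11, Pow(-57, -1))), 76) = Mul(Mul(13, Mul(11, Rational(-1, 57))), 76) = Mul(Mul(13, Rational(-11, 57)), 76) = Mul(Rational(-143, 57), 76) = Rational(-572, 3)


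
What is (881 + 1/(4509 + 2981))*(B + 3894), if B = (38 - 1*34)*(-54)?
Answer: 12134992749/3745 ≈ 3.2403e+6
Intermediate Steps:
B = -216 (B = (38 - 34)*(-54) = 4*(-54) = -216)
(881 + 1/(4509 + 2981))*(B + 3894) = (881 + 1/(4509 + 2981))*(-216 + 3894) = (881 + 1/7490)*3678 = (6598691/7490)*3678 = 12134992749/3745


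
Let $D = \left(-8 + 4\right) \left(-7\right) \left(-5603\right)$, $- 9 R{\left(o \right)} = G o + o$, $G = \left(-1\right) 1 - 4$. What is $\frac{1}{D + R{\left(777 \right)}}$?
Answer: $- \frac{3}{469616} \approx -6.3882 \cdot 10^{-6}$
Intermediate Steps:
$G = -5$ ($G = -1 - 4 = -5$)
$R{\left(o \right)} = \frac{4 o}{9}$ ($R{\left(o \right)} = - \frac{- 5 o + o}{9} = - \frac{\left(-4\right) o}{9} = \frac{4 o}{9}$)
$D = -156884$ ($D = \left(-4\right) \left(-7\right) \left(-5603\right) = 28 \left(-5603\right) = -156884$)
$\frac{1}{D + R{\left(777 \right)}} = \frac{1}{-156884 + \frac{4}{9} \cdot 777} = \frac{1}{-156884 + \frac{1036}{3}} = \frac{1}{- \frac{469616}{3}} = - \frac{3}{469616}$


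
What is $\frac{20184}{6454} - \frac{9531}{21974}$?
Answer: $\frac{191005071}{70910098} \approx 2.6936$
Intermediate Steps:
$\frac{20184}{6454} - \frac{9531}{21974} = 20184 \cdot \frac{1}{6454} - \frac{9531}{21974} = \frac{10092}{3227} - \frac{9531}{21974} = \frac{191005071}{70910098}$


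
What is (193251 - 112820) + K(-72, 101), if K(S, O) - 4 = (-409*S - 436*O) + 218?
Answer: 66065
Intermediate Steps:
K(S, O) = 222 - 436*O - 409*S (K(S, O) = 4 + ((-409*S - 436*O) + 218) = 4 + ((-436*O - 409*S) + 218) = 4 + (218 - 436*O - 409*S) = 222 - 436*O - 409*S)
(193251 - 112820) + K(-72, 101) = (193251 - 112820) + (222 - 436*101 - 409*(-72)) = 80431 + (222 - 44036 + 29448) = 80431 - 14366 = 66065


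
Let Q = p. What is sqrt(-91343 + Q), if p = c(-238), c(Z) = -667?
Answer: I*sqrt(92010) ≈ 303.33*I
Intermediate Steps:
p = -667
Q = -667
sqrt(-91343 + Q) = sqrt(-91343 - 667) = sqrt(-92010) = I*sqrt(92010)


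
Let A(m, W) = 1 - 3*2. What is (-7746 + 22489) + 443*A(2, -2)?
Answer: 12528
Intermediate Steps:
A(m, W) = -5 (A(m, W) = 1 - 6 = -5)
(-7746 + 22489) + 443*A(2, -2) = (-7746 + 22489) + 443*(-5) = 14743 - 2215 = 12528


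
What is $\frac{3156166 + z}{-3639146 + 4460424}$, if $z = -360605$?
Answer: $\frac{2795561}{821278} \approx 3.4039$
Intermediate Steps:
$\frac{3156166 + z}{-3639146 + 4460424} = \frac{3156166 - 360605}{-3639146 + 4460424} = \frac{2795561}{821278}$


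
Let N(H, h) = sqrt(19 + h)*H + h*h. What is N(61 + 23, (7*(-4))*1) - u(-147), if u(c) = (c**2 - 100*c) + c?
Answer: -35378 + 252*I ≈ -35378.0 + 252.0*I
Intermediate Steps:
u(c) = c**2 - 99*c
N(H, h) = h**2 + H*sqrt(19 + h) (N(H, h) = H*sqrt(19 + h) + h**2 = h**2 + H*sqrt(19 + h))
N(61 + 23, (7*(-4))*1) - u(-147) = (((7*(-4))*1)**2 + (61 + 23)*sqrt(19 + (7*(-4))*1)) - (-147)*(-99 - 147) = ((-28*1)**2 + 84*sqrt(19 - 28*1)) - (-147)*(-246) = ((-28)**2 + 84*sqrt(19 - 28)) - 1*36162 = (784 + 84*sqrt(-9)) - 36162 = (784 + 84*(3*I)) - 36162 = (784 + 252*I) - 36162 = -35378 + 252*I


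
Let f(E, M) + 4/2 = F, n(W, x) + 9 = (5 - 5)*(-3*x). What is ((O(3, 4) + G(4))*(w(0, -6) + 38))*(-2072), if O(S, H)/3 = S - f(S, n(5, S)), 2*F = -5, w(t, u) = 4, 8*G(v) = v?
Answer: -2001552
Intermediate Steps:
G(v) = v/8
n(W, x) = -9 (n(W, x) = -9 + (5 - 5)*(-3*x) = -9 + 0*(-3*x) = -9 + 0 = -9)
F = -5/2 (F = (1/2)*(-5) = -5/2 ≈ -2.5000)
f(E, M) = -9/2 (f(E, M) = -2 - 5/2 = -9/2)
O(S, H) = 27/2 + 3*S (O(S, H) = 3*(S - 1*(-9/2)) = 3*(S + 9/2) = 3*(9/2 + S) = 27/2 + 3*S)
((O(3, 4) + G(4))*(w(0, -6) + 38))*(-2072) = (((27/2 + 3*3) + (1/8)*4)*(4 + 38))*(-2072) = (((27/2 + 9) + 1/2)*42)*(-2072) = ((45/2 + 1/2)*42)*(-2072) = (23*42)*(-2072) = 966*(-2072) = -2001552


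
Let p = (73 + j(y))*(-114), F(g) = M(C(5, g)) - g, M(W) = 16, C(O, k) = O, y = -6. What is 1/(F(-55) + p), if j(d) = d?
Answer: -1/7567 ≈ -0.00013215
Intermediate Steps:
F(g) = 16 - g
p = -7638 (p = (73 - 6)*(-114) = 67*(-114) = -7638)
1/(F(-55) + p) = 1/((16 - 1*(-55)) - 7638) = 1/((16 + 55) - 7638) = 1/(71 - 7638) = 1/(-7567) = -1/7567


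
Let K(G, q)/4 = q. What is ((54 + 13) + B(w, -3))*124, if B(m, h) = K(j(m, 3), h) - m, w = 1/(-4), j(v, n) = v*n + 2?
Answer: 6851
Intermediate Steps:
j(v, n) = 2 + n*v (j(v, n) = n*v + 2 = 2 + n*v)
w = -¼ ≈ -0.25000
K(G, q) = 4*q
B(m, h) = -m + 4*h (B(m, h) = 4*h - m = -m + 4*h)
((54 + 13) + B(w, -3))*124 = ((54 + 13) + (-1*(-¼) + 4*(-3)))*124 = (67 + (¼ - 12))*124 = (67 - 47/4)*124 = (221/4)*124 = 6851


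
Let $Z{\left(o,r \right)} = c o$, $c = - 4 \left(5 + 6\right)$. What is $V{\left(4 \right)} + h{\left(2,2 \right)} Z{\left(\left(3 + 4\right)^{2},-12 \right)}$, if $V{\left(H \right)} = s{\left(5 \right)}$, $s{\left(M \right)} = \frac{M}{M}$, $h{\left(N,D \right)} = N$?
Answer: $-4311$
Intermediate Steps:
$s{\left(M \right)} = 1$
$V{\left(H \right)} = 1$
$c = -44$ ($c = \left(-4\right) 11 = -44$)
$Z{\left(o,r \right)} = - 44 o$
$V{\left(4 \right)} + h{\left(2,2 \right)} Z{\left(\left(3 + 4\right)^{2},-12 \right)} = 1 + 2 \left(- 44 \left(3 + 4\right)^{2}\right) = 1 + 2 \left(- 44 \cdot 7^{2}\right) = 1 + 2 \left(\left(-44\right) 49\right) = 1 + 2 \left(-2156\right) = 1 - 4312 = -4311$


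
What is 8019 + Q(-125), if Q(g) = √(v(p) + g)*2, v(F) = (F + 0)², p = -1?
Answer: 8019 + 4*I*√31 ≈ 8019.0 + 22.271*I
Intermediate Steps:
v(F) = F²
Q(g) = 2*√(1 + g) (Q(g) = √((-1)² + g)*2 = √(1 + g)*2 = 2*√(1 + g))
8019 + Q(-125) = 8019 + 2*√(1 - 125) = 8019 + 2*√(-124) = 8019 + 2*(2*I*√31) = 8019 + 4*I*√31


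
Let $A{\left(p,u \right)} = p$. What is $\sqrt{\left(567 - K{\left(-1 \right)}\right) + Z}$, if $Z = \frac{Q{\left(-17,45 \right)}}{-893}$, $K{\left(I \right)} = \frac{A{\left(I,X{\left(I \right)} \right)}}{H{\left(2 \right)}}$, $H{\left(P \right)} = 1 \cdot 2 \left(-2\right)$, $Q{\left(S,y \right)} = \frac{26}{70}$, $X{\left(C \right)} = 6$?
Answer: $\frac{\sqrt{2214574056415}}{62510} \approx 23.807$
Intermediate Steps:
$Q{\left(S,y \right)} = \frac{13}{35}$ ($Q{\left(S,y \right)} = 26 \cdot \frac{1}{70} = \frac{13}{35}$)
$H{\left(P \right)} = -4$ ($H{\left(P \right)} = 2 \left(-2\right) = -4$)
$K{\left(I \right)} = - \frac{I}{4}$ ($K{\left(I \right)} = \frac{I}{-4} = I \left(- \frac{1}{4}\right) = - \frac{I}{4}$)
$Z = - \frac{13}{31255}$ ($Z = \frac{13}{35 \left(-893\right)} = \frac{13}{35} \left(- \frac{1}{893}\right) = - \frac{13}{31255} \approx -0.00041593$)
$\sqrt{\left(567 - K{\left(-1 \right)}\right) + Z} = \sqrt{\left(567 - \left(- \frac{1}{4}\right) \left(-1\right)\right) - \frac{13}{31255}} = \sqrt{\left(567 - \frac{1}{4}\right) - \frac{13}{31255}} = \sqrt{\frac{2267}{4} - \frac{13}{31255}} = \sqrt{\frac{70855033}{125020}} = \frac{\sqrt{2214574056415}}{62510}$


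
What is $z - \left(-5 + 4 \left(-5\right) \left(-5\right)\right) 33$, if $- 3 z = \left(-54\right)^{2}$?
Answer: $-4107$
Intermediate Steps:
$z = -972$ ($z = - \frac{\left(-54\right)^{2}}{3} = \left(- \frac{1}{3}\right) 2916 = -972$)
$z - \left(-5 + 4 \left(-5\right) \left(-5\right)\right) 33 = -972 - \left(-5 + 4 \left(-5\right) \left(-5\right)\right) 33 = -972 - \left(-5 - -100\right) 33 = -972 - \left(-5 + 100\right) 33 = -972 - 95 \cdot 33 = -972 - 3135 = -4107$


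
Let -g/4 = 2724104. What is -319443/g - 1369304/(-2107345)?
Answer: 15593682623299/22962507775520 ≈ 0.67909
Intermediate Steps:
g = -10896416 (g = -4*2724104 = -10896416)
-319443/g - 1369304/(-2107345) = -319443/(-10896416) - 1369304/(-2107345) = -319443*(-1/10896416) - 1369304*(-1/2107345) = 319443/10896416 + 1369304/2107345 = 15593682623299/22962507775520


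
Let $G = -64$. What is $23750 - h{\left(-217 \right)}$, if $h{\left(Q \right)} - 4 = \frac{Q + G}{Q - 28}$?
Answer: $\frac{5817489}{245} \approx 23745.0$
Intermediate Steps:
$h{\left(Q \right)} = 4 + \frac{-64 + Q}{-28 + Q}$ ($h{\left(Q \right)} = 4 + \frac{Q - 64}{Q - 28} = 4 + \frac{-64 + Q}{-28 + Q}$)
$23750 - h{\left(-217 \right)} = 23750 - \frac{-176 + 5 \left(-217\right)}{-28 - 217} = 23750 - \frac{-176 - 1085}{-245} = 23750 - \left(- \frac{1}{245}\right) \left(-1261\right) = 23750 - \frac{1261}{245} = \frac{5817489}{245}$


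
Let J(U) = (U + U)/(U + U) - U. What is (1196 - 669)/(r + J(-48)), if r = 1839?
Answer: 527/1888 ≈ 0.27913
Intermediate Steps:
J(U) = 1 - U (J(U) = (2*U)/((2*U)) - U = (2*U)*(1/(2*U)) - U = 1 - U)
(1196 - 669)/(r + J(-48)) = (1196 - 669)/(1839 + (1 - 1*(-48))) = 527/(1839 + (1 + 48)) = 527/(1839 + 49) = 527/1888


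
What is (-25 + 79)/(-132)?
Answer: -9/22 ≈ -0.40909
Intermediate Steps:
(-25 + 79)/(-132) = 54*(-1/132) = -9/22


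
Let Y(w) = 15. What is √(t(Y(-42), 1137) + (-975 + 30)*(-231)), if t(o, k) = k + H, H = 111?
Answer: √219543 ≈ 468.55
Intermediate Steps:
t(o, k) = 111 + k (t(o, k) = k + 111 = 111 + k)
√(t(Y(-42), 1137) + (-975 + 30)*(-231)) = √((111 + 1137) + (-975 + 30)*(-231)) = √(1248 - 945*(-231)) = √(1248 + 218295) = √219543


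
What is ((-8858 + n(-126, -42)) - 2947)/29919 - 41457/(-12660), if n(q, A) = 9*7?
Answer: 121299807/42086060 ≈ 2.8822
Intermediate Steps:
n(q, A) = 63
((-8858 + n(-126, -42)) - 2947)/29919 - 41457/(-12660) = ((-8858 + 63) - 2947)/29919 - 41457/(-12660) = (-8795 - 2947)*(1/29919) - 41457*(-1/12660) = -11742*1/29919 + 13819/4220 = -3914/9973 + 13819/4220 = 121299807/42086060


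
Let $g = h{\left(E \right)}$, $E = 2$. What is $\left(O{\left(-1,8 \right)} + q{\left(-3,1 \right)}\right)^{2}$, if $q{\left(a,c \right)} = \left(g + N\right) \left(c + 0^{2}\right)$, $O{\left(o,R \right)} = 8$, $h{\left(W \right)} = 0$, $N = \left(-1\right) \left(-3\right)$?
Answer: $121$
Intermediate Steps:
$N = 3$
$g = 0$
$q{\left(a,c \right)} = 3 c$ ($q{\left(a,c \right)} = \left(0 + 3\right) \left(c + 0^{2}\right) = 3 \left(c + 0\right) = 3 c$)
$\left(O{\left(-1,8 \right)} + q{\left(-3,1 \right)}\right)^{2} = \left(8 + 3 \cdot 1\right)^{2} = \left(8 + 3\right)^{2} = 11^{2} = 121$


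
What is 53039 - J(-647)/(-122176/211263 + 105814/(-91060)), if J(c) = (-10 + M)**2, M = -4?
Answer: 889756279801459/16739964821 ≈ 53152.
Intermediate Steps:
J(c) = 196 (J(c) = (-10 - 4)**2 = (-14)**2 = 196)
53039 - J(-647)/(-122176/211263 + 105814/(-91060)) = 53039 - 196/(-122176/211263 + 105814/(-91060)) = 53039 - 196/(-122176*1/211263 + 105814*(-1/91060)) = 53039 - 196/(-122176/211263 - 52907/45530) = 53039 - 196/(-16739964821/9618804390) = 53039 - 196*(-9618804390)/16739964821 = 53039 - 1*(-1885285660440/16739964821) = 53039 + 1885285660440/16739964821 = 889756279801459/16739964821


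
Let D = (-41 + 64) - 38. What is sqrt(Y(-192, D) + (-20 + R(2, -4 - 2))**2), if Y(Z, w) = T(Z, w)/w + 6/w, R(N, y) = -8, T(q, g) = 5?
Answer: sqrt(176235)/15 ≈ 27.987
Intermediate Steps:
D = -15 (D = 23 - 38 = -15)
Y(Z, w) = 11/w (Y(Z, w) = 5/w + 6/w = 11/w)
sqrt(Y(-192, D) + (-20 + R(2, -4 - 2))**2) = sqrt(11/(-15) + (-20 - 8)**2) = sqrt(11*(-1/15) + (-28)**2) = sqrt(-11/15 + 784) = sqrt(11749/15) = sqrt(176235)/15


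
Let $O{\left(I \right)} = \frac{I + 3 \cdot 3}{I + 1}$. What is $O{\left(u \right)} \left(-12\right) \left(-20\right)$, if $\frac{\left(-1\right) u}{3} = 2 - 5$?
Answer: $432$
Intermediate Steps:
$u = 9$ ($u = - 3 \left(2 - 5\right) = \left(-3\right) \left(-3\right) = 9$)
$O{\left(I \right)} = \frac{9 + I}{1 + I}$ ($O{\left(I \right)} = \frac{I + 9}{1 + I} = \frac{9 + I}{1 + I}$)
$O{\left(u \right)} \left(-12\right) \left(-20\right) = \frac{9 + 9}{1 + 9} \left(-12\right) \left(-20\right) = \frac{1}{10} \cdot 18 \left(-12\right) \left(-20\right) = \frac{9}{5} \left(-12\right) \left(-20\right) = \left(- \frac{108}{5}\right) \left(-20\right) = 432$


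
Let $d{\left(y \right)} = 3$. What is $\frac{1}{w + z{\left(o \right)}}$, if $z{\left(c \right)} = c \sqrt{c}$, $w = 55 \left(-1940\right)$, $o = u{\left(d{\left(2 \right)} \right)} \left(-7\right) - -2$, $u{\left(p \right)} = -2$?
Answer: $- \frac{1}{106636} \approx -9.3777 \cdot 10^{-6}$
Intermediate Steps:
$o = 16$ ($o = \left(-2\right) \left(-7\right) - -2 = 14 + 2 = 16$)
$w = -106700$
$z{\left(c \right)} = c^{\frac{3}{2}}$
$\frac{1}{w + z{\left(o \right)}} = \frac{1}{-106700 + 16^{\frac{3}{2}}} = \frac{1}{-106700 + 64} = \frac{1}{-106636} = - \frac{1}{106636}$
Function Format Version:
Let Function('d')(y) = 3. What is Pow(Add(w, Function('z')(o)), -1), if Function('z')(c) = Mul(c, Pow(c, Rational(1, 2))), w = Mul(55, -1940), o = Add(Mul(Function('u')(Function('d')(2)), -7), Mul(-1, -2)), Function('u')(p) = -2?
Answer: Rational(-1, 106636) ≈ -9.3777e-6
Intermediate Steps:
o = 16 (o = Add(Mul(-2, -7), Mul(-1, -2)) = Add(14, 2) = 16)
w = -106700
Function('z')(c) = Pow(c, Rational(3, 2))
Pow(Add(w, Function('z')(o)), -1) = Pow(Add(-106700, Pow(16, Rational(3, 2))), -1) = Pow(Add(-106700, 64), -1) = Pow(-106636, -1) = Rational(-1, 106636)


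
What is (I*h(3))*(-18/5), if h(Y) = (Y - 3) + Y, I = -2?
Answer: 108/5 ≈ 21.600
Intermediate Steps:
h(Y) = -3 + 2*Y (h(Y) = (-3 + Y) + Y = -3 + 2*Y)
(I*h(3))*(-18/5) = (-2*(-3 + 2*3))*(-18/5) = (-2*(-3 + 6))*(-18*⅕) = -2*3*(-18/5) = -6*(-18/5) = 108/5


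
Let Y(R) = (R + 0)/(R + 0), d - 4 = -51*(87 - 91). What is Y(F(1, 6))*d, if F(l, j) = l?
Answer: 208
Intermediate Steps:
d = 208 (d = 4 - 51*(87 - 91) = 4 - 51*(-4) = 4 + 204 = 208)
Y(R) = 1 (Y(R) = R/R = 1)
Y(F(1, 6))*d = 1*208 = 208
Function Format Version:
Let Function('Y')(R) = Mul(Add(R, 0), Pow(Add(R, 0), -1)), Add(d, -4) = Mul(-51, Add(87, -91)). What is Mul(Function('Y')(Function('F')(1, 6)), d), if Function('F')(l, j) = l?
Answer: 208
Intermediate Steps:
d = 208 (d = Add(4, Mul(-51, Add(87, -91))) = Add(4, Mul(-51, -4)) = Add(4, 204) = 208)
Function('Y')(R) = 1 (Function('Y')(R) = Mul(R, Pow(R, -1)) = 1)
Mul(Function('Y')(Function('F')(1, 6)), d) = Mul(1, 208) = 208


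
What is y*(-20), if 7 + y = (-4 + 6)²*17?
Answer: -1220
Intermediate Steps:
y = 61 (y = -7 + (-4 + 6)²*17 = -7 + 2²*17 = -7 + 4*17 = -7 + 68 = 61)
y*(-20) = 61*(-20) = -1220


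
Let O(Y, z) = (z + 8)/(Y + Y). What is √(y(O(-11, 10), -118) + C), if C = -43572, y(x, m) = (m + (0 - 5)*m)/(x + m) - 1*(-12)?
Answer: 8*I*√1162783006/1307 ≈ 208.72*I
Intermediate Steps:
O(Y, z) = (8 + z)/(2*Y) (O(Y, z) = (8 + z)/((2*Y)) = (8 + z)*(1/(2*Y)) = (8 + z)/(2*Y))
y(x, m) = 12 - 4*m/(m + x) (y(x, m) = (m - 5*m)/(m + x) + 12 = (-4*m)/(m + x) + 12 = -4*m/(m + x) + 12 = 12 - 4*m/(m + x))
√(y(O(-11, 10), -118) + C) = √(4*(2*(-118) + 3*((½)*(8 + 10)/(-11)))/(-118 + (½)*(8 + 10)/(-11)) - 43572) = √(4*(-236 + 3*((½)*(-1/11)*18))/(-118 + (½)*(-1/11)*18) - 43572) = √(4*(-236 + 3*(-9/11))/(-118 - 9/11) - 43572) = √(4*(-236 - 27/11)/(-1307/11) - 43572) = √(4*(-11/1307)*(-2623/11) - 43572) = √(10492/1307 - 43572) = √(-56938112/1307) = 8*I*√1162783006/1307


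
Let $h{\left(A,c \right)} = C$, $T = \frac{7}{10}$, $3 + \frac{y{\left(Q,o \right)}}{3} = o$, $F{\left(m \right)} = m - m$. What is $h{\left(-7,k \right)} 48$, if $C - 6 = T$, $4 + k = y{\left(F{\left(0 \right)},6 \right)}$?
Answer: $\frac{1608}{5} \approx 321.6$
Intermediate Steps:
$F{\left(m \right)} = 0$
$y{\left(Q,o \right)} = -9 + 3 o$
$k = 5$ ($k = -4 + \left(-9 + 3 \cdot 6\right) = -4 + \left(-9 + 18\right) = -4 + 9 = 5$)
$T = \frac{7}{10}$ ($T = 7 \cdot \frac{1}{10} = \frac{7}{10} \approx 0.7$)
$C = \frac{67}{10}$ ($C = 6 + \frac{7}{10} = \frac{67}{10} \approx 6.7$)
$h{\left(A,c \right)} = \frac{67}{10}$
$h{\left(-7,k \right)} 48 = \frac{67}{10} \cdot 48 = \frac{1608}{5}$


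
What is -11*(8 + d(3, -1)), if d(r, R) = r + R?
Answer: -110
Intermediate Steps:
d(r, R) = R + r
-11*(8 + d(3, -1)) = -11*(8 + (-1 + 3)) = -11*(8 + 2) = -11*10 = -110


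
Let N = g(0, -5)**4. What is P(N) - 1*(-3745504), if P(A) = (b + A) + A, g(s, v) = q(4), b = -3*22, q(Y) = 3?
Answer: 3745600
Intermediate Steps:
b = -66
g(s, v) = 3
N = 81 (N = 3**4 = 81)
P(A) = -66 + 2*A (P(A) = (-66 + A) + A = -66 + 2*A)
P(N) - 1*(-3745504) = (-66 + 2*81) - 1*(-3745504) = (-66 + 162) + 3745504 = 96 + 3745504 = 3745600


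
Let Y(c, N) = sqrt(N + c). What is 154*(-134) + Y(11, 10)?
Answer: -20636 + sqrt(21) ≈ -20631.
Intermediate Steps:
154*(-134) + Y(11, 10) = 154*(-134) + sqrt(10 + 11) = -20636 + sqrt(21)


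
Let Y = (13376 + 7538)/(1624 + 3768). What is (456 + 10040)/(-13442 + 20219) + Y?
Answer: 99164305/18270792 ≈ 5.4275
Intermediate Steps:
Y = 10457/2696 (Y = 20914/5392 = 20914*(1/5392) = 10457/2696 ≈ 3.8787)
(456 + 10040)/(-13442 + 20219) + Y = (456 + 10040)/(-13442 + 20219) + 10457/2696 = 10496/6777 + 10457/2696 = 99164305/18270792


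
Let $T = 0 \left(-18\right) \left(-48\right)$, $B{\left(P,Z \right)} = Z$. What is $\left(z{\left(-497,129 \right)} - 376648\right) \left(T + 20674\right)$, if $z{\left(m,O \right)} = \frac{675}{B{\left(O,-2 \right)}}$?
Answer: $-7793798227$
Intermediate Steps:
$T = 0$ ($T = 0 \left(-48\right) = 0$)
$z{\left(m,O \right)} = - \frac{675}{2}$ ($z{\left(m,O \right)} = \frac{675}{-2} = 675 \left(- \frac{1}{2}\right) = - \frac{675}{2}$)
$\left(z{\left(-497,129 \right)} - 376648\right) \left(T + 20674\right) = \left(- \frac{675}{2} - 376648\right) \left(0 + 20674\right) = \left(- \frac{753971}{2}\right) 20674 = -7793798227$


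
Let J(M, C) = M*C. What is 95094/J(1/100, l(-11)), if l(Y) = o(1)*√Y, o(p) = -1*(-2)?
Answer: -4754700*I*√11/11 ≈ -1.4336e+6*I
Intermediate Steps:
o(p) = 2
l(Y) = 2*√Y
J(M, C) = C*M
95094/J(1/100, l(-11)) = 95094/(((2*√(-11))/100)) = 95094/(((2*(I*√11))*(1/100))) = 95094/(((2*I*√11)*(1/100))) = 95094/((I*√11/50)) = 95094*(-50*I*√11/11) = -4754700*I*√11/11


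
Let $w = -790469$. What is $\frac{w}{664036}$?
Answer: $- \frac{790469}{664036} \approx -1.1904$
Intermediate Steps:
$\frac{w}{664036} = - \frac{790469}{664036}$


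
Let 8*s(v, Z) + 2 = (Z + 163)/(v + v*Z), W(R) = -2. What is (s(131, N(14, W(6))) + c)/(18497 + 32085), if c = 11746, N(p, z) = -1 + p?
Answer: 43083455/185534776 ≈ 0.23221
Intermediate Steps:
s(v, Z) = -1/4 + (163 + Z)/(8*(v + Z*v)) (s(v, Z) = -1/4 + ((Z + 163)/(v + v*Z))/8 = -1/4 + ((163 + Z)/(v + Z*v))/8 = -1/4 + (163 + Z)/(8*(v + Z*v)))
(s(131, N(14, W(6))) + c)/(18497 + 32085) = ((1/8)*(163 + (-1 + 14) - 2*131 - 2*(-1 + 14)*131)/(131*(1 + (-1 + 14))) + 11746)/(18497 + 32085) = ((1/8)*(1/131)*(163 + 13 - 262 - 2*13*131)/(1 + 13) + 11746)/50582 = ((1/8)*(1/131)*(163 + 13 - 262 - 3406)/14 + 11746)*(1/50582) = ((1/8)*(1/131)*(1/14)*(-3492) + 11746)*(1/50582) = (-873/3668 + 11746)*(1/50582) = (43083455/3668)*(1/50582) = 43083455/185534776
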